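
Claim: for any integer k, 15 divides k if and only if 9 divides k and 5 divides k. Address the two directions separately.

Only the converse holds.

Converse. Suppose 9 ∣ k and 5 ∣ k. Any common multiple of 9 and 5 is a multiple of their lcm; here gcd(9, 5) = 1, so lcm(9, 5) = 9·5 = 45, so 45 ∣ k. Since 15 ∣ 45, it follows that 15 ∣ k.

Forward direction. This fails: take k = 15. Certainly 15 ∣ 15, but 9 ∤ 15.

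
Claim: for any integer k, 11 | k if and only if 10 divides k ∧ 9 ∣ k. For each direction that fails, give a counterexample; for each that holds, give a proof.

Neither direction holds.

Forward direction. This fails: take k = 11. Certainly 11 ∣ 11, but 10 ∤ 11.

Converse. This fails: take k = 90. Both 10 ∣ 90 and 9 ∣ 90, yet 90 is not a multiple of 11 (since 90 = 8·11 + 2), so 11 ∤ 90.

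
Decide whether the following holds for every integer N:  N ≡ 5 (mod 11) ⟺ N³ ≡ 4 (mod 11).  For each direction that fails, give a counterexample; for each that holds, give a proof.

Both directions hold.

(⟹) Suppose N ≡ 5 (mod 11). Write N = 11j + 5. Then (11j + 5)³ = 1331j³ + 1815j² + 825j + 125 = 11(121j³ + 165j² + 75j + 11) + 4, so N³ ≡ 4 (mod 11).

(⟸) Conversely, suppose N³ ≡ 4 (mod 11). The only residue r in {0, …, 10} with r³ ≡ 4 (mod 11) is r = 5, so N ≡ 5 (mod 11).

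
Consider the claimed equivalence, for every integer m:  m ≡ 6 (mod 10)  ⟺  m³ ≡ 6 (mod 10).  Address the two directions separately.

The biconditional holds.

[⇒] Suppose m ≡ 6 (mod 10). Write m = 10j + 6. Then (10j + 6)³ = 1000j³ + 1800j² + 1080j + 216 = 10(100j³ + 180j² + 108j + 21) + 6, so m³ ≡ 6 (mod 10).

[⇐] Conversely, suppose m³ ≡ 6 (mod 10). The only residue r in {0, …, 9} with r³ ≡ 6 (mod 10) is r = 6, so m ≡ 6 (mod 10).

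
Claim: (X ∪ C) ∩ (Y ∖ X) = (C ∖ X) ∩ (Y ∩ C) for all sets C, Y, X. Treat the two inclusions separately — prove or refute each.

The two sets are equal.

(⊇) Let x ∈ (C ∖ X) ∩ (Y ∩ C). Then x ∈ C ∩ Y and x ∉ X, from which x ∈ (X ∪ C) ∩ (Y ∖ X).

(⊆) Let x ∈ (X ∪ C) ∩ (Y ∖ X). Then x ∈ C ∩ Y and x ∉ X, from which x ∈ (C ∖ X) ∩ (Y ∩ C).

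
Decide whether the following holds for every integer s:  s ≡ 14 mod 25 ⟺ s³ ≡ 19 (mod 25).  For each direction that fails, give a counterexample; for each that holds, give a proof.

(⇒) Suppose s ≡ 14 mod 25. Write s = 25j + 14. Then (25j + 14)³ = 15625j³ + 26250j² + 14700j + 2744 = 25(625j³ + 1050j² + 588j + 109) + 19, so s³ ≡ 19 (mod 25).

(⇐) Conversely, suppose s³ ≡ 19 (mod 25). The only residue r in {0, …, 24} with r³ ≡ 19 (mod 25) is r = 14, so s ≡ 14 (mod 25).

Both directions hold; the statement is true.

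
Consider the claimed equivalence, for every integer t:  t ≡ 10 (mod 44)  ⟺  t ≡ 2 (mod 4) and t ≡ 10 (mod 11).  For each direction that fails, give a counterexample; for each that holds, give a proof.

(→) Suppose t ≡ 10 (mod 44); write t = 44j + 10. Since 4 ∣ 44, reducing mod 4 gives t ≡ 10 ≡ 2 (mod 4); since 11 ∣ 44, reducing mod 11 gives t ≡ 10 (mod 11).

(←) Conversely, if t ≡ 2 (mod 4) and t ≡ 10 (mod 11), then by the Chinese remainder theorem t ≡ 10 (mod 44). This is exactly t ≡ 10 (mod 44).

Both directions hold.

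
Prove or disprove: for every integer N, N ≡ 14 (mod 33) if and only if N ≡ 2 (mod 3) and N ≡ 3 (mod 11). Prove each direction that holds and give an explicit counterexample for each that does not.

Equivalent; both directions hold.

(→) Suppose N ≡ 14 (mod 33); write N = 33j + 14. Since 3 ∣ 33, reducing mod 3 gives N ≡ 14 ≡ 2 (mod 3); since 11 ∣ 33, reducing mod 11 gives N ≡ 14 ≡ 3 (mod 11).

(←) Conversely, if N ≡ 2 (mod 3) and N ≡ 3 (mod 11), then by the Chinese remainder theorem N ≡ 14 (mod 33). This is exactly N ≡ 14 (mod 33).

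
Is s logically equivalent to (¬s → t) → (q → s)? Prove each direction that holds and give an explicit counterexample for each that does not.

Only the forward implication holds.

[⇐] This fails. Under q = F, t = F, s = F, the left side is false but the right side is true.

[⇒] Assume the antecedent. If q is true, the antecedent forces (q = T, t = F, s = T) or (q = T, t = T, s = T), and (¬s → t) → (q → s) holds there. If q is false, (¬s → t) → (q → s) reduces to true regardless of the other variables. Either way (¬s → t) → (q → s) holds.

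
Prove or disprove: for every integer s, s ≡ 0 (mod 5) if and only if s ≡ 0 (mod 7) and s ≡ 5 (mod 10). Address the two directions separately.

Only the converse holds.

[⇐] If s ≡ 0 (mod 7) and s ≡ 5 (mod 10), then by the Chinese remainder theorem s ≡ 35 (mod 70). Since 35 ≡ 0 (mod 5) and 5 ∣ 70, we get s ≡ 0 (mod 5).

[⇒] This fails: s = 0 gives 0 ≡ 0 (mod 5) but 0 ≡ 0 (mod 10), so the conjunction on the right does not hold.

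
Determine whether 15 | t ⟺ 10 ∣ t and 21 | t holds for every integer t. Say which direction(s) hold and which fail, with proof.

Forward direction. This fails: take t = 15. Certainly 15 ∣ 15, but 10 ∤ 15.

Converse. Suppose 10 ∣ t and 21 ∣ t. Any common multiple of 10 and 21 is a multiple of their lcm; here gcd(10, 21) = 1, so lcm(10, 21) = 10·21 = 210, so 210 ∣ t. Since 15 ∣ 210, it follows that 15 ∣ t.

Only the converse holds.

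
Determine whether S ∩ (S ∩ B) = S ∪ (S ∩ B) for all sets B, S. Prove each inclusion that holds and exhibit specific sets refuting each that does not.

(⊆) Let x ∈ S ∩ (S ∩ B). Then x ∈ B ∩ S, from which x ∈ S ∪ (S ∩ B).

(⊇) This inclusion fails. Take B = ∅, S = {1}; then 1 ∈ S ∪ (S ∩ B) but 1 ∉ S ∩ (S ∩ B).

Only the forward inclusion holds.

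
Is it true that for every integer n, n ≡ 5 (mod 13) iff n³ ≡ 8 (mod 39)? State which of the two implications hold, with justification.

(⇒) This fails: take n = 18. Then 18 ≡ 5 (mod 13), but 18³ = 5832 ≡ 21 (mod 39), not 8.

(⇐) This fails: take n = 2. Then 2³ = 8 ≡ 8 (mod 39), yet 2 ≡ 2 (mod 13), not 5.

Neither implication holds.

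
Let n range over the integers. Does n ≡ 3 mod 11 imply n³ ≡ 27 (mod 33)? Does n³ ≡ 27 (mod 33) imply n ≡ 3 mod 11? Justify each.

Not equivalent: only (⇐) holds.

[⇒] This fails: take n = 14. Then 14 ≡ 3 (mod 11), but 14³ = 2744 ≡ 5 (mod 33), not 27.

[⇐] Conversely, the residues r modulo 33 with r³ ≡ 27 (mod 33) are exactly {3}, and each is ≡ 3 (mod 11).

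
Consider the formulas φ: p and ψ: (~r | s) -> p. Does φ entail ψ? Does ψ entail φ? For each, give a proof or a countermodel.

(⇒) holds; (⇐) fails.

(→) Assume the antecedent. If r is true, the antecedent forces (r = T, s = F, p = T) or (r = T, s = T, p = T), and (~r | s) -> p holds there. If r is false, the antecedent forces (r = F, s = F, p = T) or (r = F, s = T, p = T), and (~r | s) -> p holds there. Either way (~r | s) -> p holds.

(←) This fails. Under r = T, s = F, p = F, the left side is false but the right side is true.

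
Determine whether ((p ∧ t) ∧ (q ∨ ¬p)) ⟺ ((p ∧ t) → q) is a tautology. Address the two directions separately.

(⇒) Assume the antecedent. If t is true, the antecedent forces (t = T, p = T, q = T), and (p ∧ t) → q holds there. If t is false, the antecedent cannot hold. Either way (p ∧ t) → q holds.

(⇐) This fails. Under t = F, p = F, q = F, the left side is false but the right side is true.

(⇒) holds; (⇐) fails.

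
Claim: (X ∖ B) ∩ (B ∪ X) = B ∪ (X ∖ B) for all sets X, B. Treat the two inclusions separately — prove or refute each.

(⊆) Let x ∈ (X ∖ B) ∩ (B ∪ X). Then x ∈ X and x ∉ B, from which x ∈ B ∪ (X ∖ B).

(⊇) This inclusion fails. Take X = ∅, B = {1}; then 1 ∈ B ∪ (X ∖ B) but 1 ∉ (X ∖ B) ∩ (B ∪ X).

The sets are not equal: only the forward inclusion holds.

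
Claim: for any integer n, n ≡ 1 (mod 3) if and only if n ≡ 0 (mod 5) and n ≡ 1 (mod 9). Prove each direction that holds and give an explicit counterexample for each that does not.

Converse. If n ≡ 0 (mod 5) and n ≡ 1 (mod 9), then by the Chinese remainder theorem n ≡ 10 (mod 45). Since 10 ≡ 1 (mod 3) and 3 ∣ 45, we get n ≡ 1 (mod 3).

Forward direction. This fails: n = 1 gives 1 ≡ 1 (mod 3) but 1 ≡ 1 (mod 5), so the conjunction on the right does not hold.

Not equivalent: only (⇐) holds.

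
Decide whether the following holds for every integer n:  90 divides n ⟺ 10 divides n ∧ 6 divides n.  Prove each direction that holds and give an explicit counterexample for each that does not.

(⇐) This fails: take n = 30. Both 10 ∣ 30 and 6 ∣ 30, yet 30 is not a multiple of 90 (since 30 = 0·90 + 30), so 90 ∤ 30.

(⇒) If 90 ∣ n, write n = 90q. Since 90 = 9·10, n = 10·(9q), so 10 ∣ n; and since 90 = 15·6, n = 6·(15q), so 6 ∣ n.

(⇒) holds; (⇐) fails.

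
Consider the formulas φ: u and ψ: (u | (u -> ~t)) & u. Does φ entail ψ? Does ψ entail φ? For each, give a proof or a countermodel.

(→) Assume the antecedent. If t is true, the antecedent forces (t = T, u = T), and (u | (u -> ~t)) & u holds there. If t is false, the antecedent forces (t = F, u = T), and (u | (u -> ~t)) & u holds there. Either way (u | (u -> ~t)) & u holds.

(←) Assume the antecedent. If t is true, the antecedent forces (t = T, u = T), and u holds there. If t is false, the antecedent forces (t = F, u = T), and u holds there. Either way u holds.

Equivalent; both directions hold.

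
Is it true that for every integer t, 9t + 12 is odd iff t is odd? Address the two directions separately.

The biconditional holds.

(→) Suppose 9t + 12 is odd. Since 9 is odd, 9t and t have the same parity, so 9t + 12 ≡ t + 12 (mod 2). As 12 is even, 9t + 12 is odd exactly when t is odd. Thus t is odd.

(←) Conversely, suppose t is odd; write t = 2j + 1. Then 9t + 12 = 9·(2j + 1) + 12 = 2·9j + 21, which is odd.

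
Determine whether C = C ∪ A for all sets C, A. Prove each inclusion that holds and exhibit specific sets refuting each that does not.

The sets are not equal: only the forward inclusion holds.

(⟹) Let x ∈ C. Then either x ∈ C and x ∉ A; or x ∈ C ∩ A. In each case x ∈ C ∪ A, so C ⊆ C ∪ A.

(⟸) This inclusion fails. Take C = ∅, A = {1}; then 1 ∈ C ∪ A but 1 ∉ C.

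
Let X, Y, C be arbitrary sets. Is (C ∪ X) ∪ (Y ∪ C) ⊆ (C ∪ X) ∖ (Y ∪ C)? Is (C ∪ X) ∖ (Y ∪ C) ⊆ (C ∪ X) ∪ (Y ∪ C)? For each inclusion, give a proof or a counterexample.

(⟹) This inclusion fails. Take X = ∅, Y = {1}, C = ∅; then 1 ∈ (C ∪ X) ∪ (Y ∪ C) but 1 ∉ (C ∪ X) ∖ (Y ∪ C).

(⟸) Let x ∈ (C ∪ X) ∖ (Y ∪ C). Then x ∈ X and x ∉ Y, C, from which x ∈ (C ∪ X) ∪ (Y ∪ C).

Only the reverse inclusion holds.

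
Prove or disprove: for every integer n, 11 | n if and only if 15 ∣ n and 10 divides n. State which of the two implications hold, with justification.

(⇒) This fails: take n = 11. Certainly 11 ∣ 11, but 15 ∤ 11.

(⇐) This fails: take n = 30. Both 15 ∣ 30 and 10 ∣ 30, yet 30 is not a multiple of 11 (since 30 = 2·11 + 8), so 11 ∤ 30.

(⇒) fails and (⇐) fails.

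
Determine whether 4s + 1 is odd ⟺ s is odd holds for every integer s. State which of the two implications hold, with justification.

(⟹) This fails: take s = 6. Then 4s + 1 = 25, which is odd, yet s = 6 is even, not odd.

(⟸) Suppose s is odd. Since 4 is even, 4s is even for every s, so 4s + 1 has the same parity as 1, which is odd. Hence 4s + 1 is odd.

Only the converse holds.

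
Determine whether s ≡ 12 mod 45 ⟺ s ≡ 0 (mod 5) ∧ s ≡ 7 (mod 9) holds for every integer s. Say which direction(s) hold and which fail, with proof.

(→) This fails: s = 12 gives 12 ≡ 12 (mod 45) but 12 ≡ 2 (mod 5), so the conjunction on the right does not hold.

(←) This fails: s = 25 satisfies both congruences on the right (25 ≡ 0 mod 5 and 25 ≡ 7 mod 9) yet 25 ≡ 25 (mod 45), not 12.

Both directions fail.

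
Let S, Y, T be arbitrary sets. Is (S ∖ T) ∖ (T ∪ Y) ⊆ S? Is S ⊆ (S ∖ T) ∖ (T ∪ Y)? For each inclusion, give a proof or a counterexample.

(⊆) Let x ∈ (S ∖ T) ∖ (T ∪ Y). Then x ∈ S and x ∉ Y, T, from which x ∈ S.

(⊇) This inclusion fails. Take S = {1}, Y = {1}, T = ∅; then 1 ∈ S but 1 ∉ (S ∖ T) ∖ (T ∪ Y).

Only the forward inclusion holds.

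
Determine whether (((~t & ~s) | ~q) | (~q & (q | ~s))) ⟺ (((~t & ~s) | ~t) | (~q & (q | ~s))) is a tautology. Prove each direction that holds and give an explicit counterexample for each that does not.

(⇒) fails and (⇐) fails.

[⇒] This fails. Under q = F, t = T, s = T, the left side is true but the right side is false.

[⇐] This fails. Under q = T, t = F, s = T, the left side is false but the right side is true.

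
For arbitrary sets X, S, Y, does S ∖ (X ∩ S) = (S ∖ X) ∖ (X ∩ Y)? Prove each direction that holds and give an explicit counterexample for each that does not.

Both inclusions hold.

(⟹) Let x ∈ S ∖ (X ∩ S). Then either x ∈ S and x ∉ X, Y; or x ∈ S ∩ Y and x ∉ X. In each case x ∈ (S ∖ X) ∖ (X ∩ Y), so S ∖ (X ∩ S) ⊆ (S ∖ X) ∖ (X ∩ Y).

(⟸) Let x ∈ (S ∖ X) ∖ (X ∩ Y). Then either x ∈ S and x ∉ X, Y; or x ∈ S ∩ Y and x ∉ X. In each case x ∈ S ∖ (X ∩ S), so (S ∖ X) ∖ (X ∩ Y) ⊆ S ∖ (X ∩ S).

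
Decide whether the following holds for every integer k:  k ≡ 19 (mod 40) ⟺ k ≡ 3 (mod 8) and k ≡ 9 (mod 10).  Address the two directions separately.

The biconditional holds.

[⇐] If k ≡ 3 (mod 8) and k ≡ 9 (mod 10), then by the Chinese remainder theorem k ≡ 19 (mod 40). This is exactly k ≡ 19 (mod 40).

[⇒] Suppose k ≡ 19 (mod 40); write k = 40j + 19. Since 8 ∣ 40, reducing mod 8 gives k ≡ 19 ≡ 3 (mod 8); since 10 ∣ 40, reducing mod 10 gives k ≡ 19 ≡ 9 (mod 10).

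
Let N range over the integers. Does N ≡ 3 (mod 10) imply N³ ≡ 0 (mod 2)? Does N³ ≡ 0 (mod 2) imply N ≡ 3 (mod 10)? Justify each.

(⇒) This fails: take N = 3. Then 3 ≡ 3 (mod 10), but 3³ = 27 ≡ 1 (mod 2), not 0.

(⇐) This fails: take N = 0. Then 0³ = 0 ≡ 0 (mod 2), yet 0 ≡ 0 (mod 10), not 3.

Neither direction holds.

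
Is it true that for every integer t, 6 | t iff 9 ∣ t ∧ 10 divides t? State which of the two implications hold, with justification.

Forward direction. This fails: take t = 6. Certainly 6 ∣ 6, but 9 ∤ 6.

Converse. Suppose 9 ∣ t and 10 ∣ t. Any common multiple of 9 and 10 is a multiple of their lcm; here gcd(9, 10) = 1, so lcm(9, 10) = 9·10 = 90, so 90 ∣ t. Since 6 ∣ 90, it follows that 6 ∣ t.

The forward direction fails; the converse holds.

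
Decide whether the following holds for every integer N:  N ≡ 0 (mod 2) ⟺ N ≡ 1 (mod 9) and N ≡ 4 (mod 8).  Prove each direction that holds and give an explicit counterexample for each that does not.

Only the reverse direction holds.

Forward direction. This fails: N = 0 gives 0 ≡ 0 (mod 2) but 0 ≡ 0 (mod 9), so the conjunction on the right does not hold.

Converse. If N ≡ 1 (mod 9) and N ≡ 4 (mod 8), then by the Chinese remainder theorem N ≡ 28 (mod 72). Since 28 ≡ 0 (mod 2) and 2 ∣ 72, we get N ≡ 0 (mod 2).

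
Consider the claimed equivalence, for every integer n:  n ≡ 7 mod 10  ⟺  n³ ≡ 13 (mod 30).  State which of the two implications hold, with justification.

(⇒) This fails: take n = 17. Then 17 ≡ 7 (mod 10), but 17³ = 4913 ≡ 23 (mod 30), not 13.

(⇐) Conversely, the residues r modulo 30 with r³ ≡ 13 (mod 30) are exactly {7}, and each is ≡ 7 (mod 10).

(⇒) fails; (⇐) holds.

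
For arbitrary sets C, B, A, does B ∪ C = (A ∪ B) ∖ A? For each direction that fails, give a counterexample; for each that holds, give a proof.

(⊆) fails; (⊇) holds.

(⊆) This inclusion fails. Take C = {1}, B = ∅, A = ∅; then 1 ∈ B ∪ C but 1 ∉ (A ∪ B) ∖ A.

(⊇) Let x ∈ (A ∪ B) ∖ A. Then either x ∈ B and x ∉ C, A; or x ∈ C ∩ B and x ∉ A. In each case x ∈ B ∪ C, so (A ∪ B) ∖ A ⊆ B ∪ C.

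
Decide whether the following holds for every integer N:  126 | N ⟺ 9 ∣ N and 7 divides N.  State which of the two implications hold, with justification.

(⟹) If 126 ∣ N, write N = 126q. Since 126 = 14·9, N = 9·(14q), so 9 ∣ N; and since 126 = 18·7, N = 7·(18q), so 7 ∣ N.

(⟸) This fails: take N = 63. Both 9 ∣ 63 and 7 ∣ 63, yet 63 is not a multiple of 126 (since 63 = 0·126 + 63), so 126 ∤ 63.

(⇒) holds; (⇐) fails.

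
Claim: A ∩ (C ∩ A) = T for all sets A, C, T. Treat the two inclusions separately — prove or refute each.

Neither inclusion holds.

(⊆) This inclusion fails. Take A = {1}, C = {1}, T = ∅; then 1 ∈ A ∩ (C ∩ A) but 1 ∉ T.

(⊇) This inclusion fails. Take A = ∅, C = ∅, T = {1}; then 1 ∈ T but 1 ∉ A ∩ (C ∩ A).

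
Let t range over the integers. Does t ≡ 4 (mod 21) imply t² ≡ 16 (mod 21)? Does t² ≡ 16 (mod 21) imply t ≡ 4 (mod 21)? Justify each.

Only the forward direction holds.

(→) Suppose t ≡ 4 (mod 21). Write t = 21j + 4. Then (21j + 4)² = 441j² + 168j + 16 = 21(21j² + 8j) + 16, so t² ≡ 16 (mod 21).

(←) This fails: take t = 10. Then 10² = 100 ≡ 16 (mod 21), yet 10 ≡ 10 (mod 21), not 4.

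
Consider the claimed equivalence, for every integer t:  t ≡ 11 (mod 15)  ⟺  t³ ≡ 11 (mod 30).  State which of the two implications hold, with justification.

Only the reverse direction holds.

(⇐) The residues r modulo 30 with r³ ≡ 11 (mod 30) are exactly {11}, and each is ≡ 11 (mod 15).

(⇒) This fails: take t = 26. Then 26 ≡ 11 (mod 15), but 26³ = 17576 ≡ 26 (mod 30), not 11.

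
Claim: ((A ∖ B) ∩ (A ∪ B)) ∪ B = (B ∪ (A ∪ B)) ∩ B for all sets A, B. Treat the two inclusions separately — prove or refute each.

(⊆) This inclusion fails. Take A = {1}, B = ∅; then 1 ∈ ((A ∖ B) ∩ (A ∪ B)) ∪ B but 1 ∉ (B ∪ (A ∪ B)) ∩ B.

(⊇) Let x ∈ (B ∪ (A ∪ B)) ∩ B. Then either x ∈ B and x ∉ A; or x ∈ A ∩ B. In each case x ∈ ((A ∖ B) ∩ (A ∪ B)) ∪ B, so (B ∪ (A ∪ B)) ∩ B ⊆ ((A ∖ B) ∩ (A ∪ B)) ∪ B.

(⊆) fails; (⊇) holds.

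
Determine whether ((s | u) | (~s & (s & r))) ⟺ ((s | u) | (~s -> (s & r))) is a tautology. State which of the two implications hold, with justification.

Both directions hold.

Forward direction. Assume the antecedent. If u is true, (s | u) | (~s -> (s & r)) reduces to true regardless of the other variables. If u is false, the antecedent forces (u = F, r = F, s = T) or (u = F, r = T, s = T), and (s | u) | (~s -> (s & r)) holds there. Either way (s | u) | (~s -> (s & r)) holds.

Converse. Assume the antecedent. If u is true, (s | u) | (~s & (s & r)) reduces to true regardless of the other variables. If u is false, the antecedent forces (u = F, r = F, s = T) or (u = F, r = T, s = T), and (s | u) | (~s & (s & r)) holds there. Either way (s | u) | (~s & (s & r)) holds.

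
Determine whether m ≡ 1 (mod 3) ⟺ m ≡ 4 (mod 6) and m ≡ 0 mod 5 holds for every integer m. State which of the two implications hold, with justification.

(⇐) If m ≡ 4 (mod 6) and m ≡ 0 (mod 5), then by the Chinese remainder theorem m ≡ 10 (mod 30). Since 10 ≡ 1 (mod 3) and 3 ∣ 30, we get m ≡ 1 (mod 3).

(⇒) This fails: m = 1 gives 1 ≡ 1 (mod 3) but 1 ≡ 1 (mod 6), so the conjunction on the right does not hold.

Not equivalent: only (⇐) holds.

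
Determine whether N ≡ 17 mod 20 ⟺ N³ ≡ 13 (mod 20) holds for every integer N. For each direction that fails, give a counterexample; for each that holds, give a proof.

(⇒) Suppose N ≡ 17 mod 20. Write N = 20j + 17. Then (20j + 17)³ = 8000j³ + 20400j² + 17340j + 4913 = 20(400j³ + 1020j² + 867j + 245) + 13, so N³ ≡ 13 (mod 20).

(⇐) Conversely, suppose N³ ≡ 13 (mod 20). The only residue r in {0, …, 19} with r³ ≡ 13 (mod 20) is r = 17, so N ≡ 17 (mod 20).

The biconditional holds.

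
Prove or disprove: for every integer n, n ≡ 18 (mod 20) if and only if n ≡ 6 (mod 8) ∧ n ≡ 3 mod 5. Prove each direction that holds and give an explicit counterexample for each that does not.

(⇒) This fails: n = 18 gives 18 ≡ 18 (mod 20) but 18 ≡ 2 (mod 8), so the conjunction on the right does not hold.

(⇐) Conversely, if n ≡ 6 (mod 8) and n ≡ 3 (mod 5), then by the Chinese remainder theorem n ≡ 38 (mod 40). Since 38 ≡ 18 (mod 20) and 20 ∣ 40, we get n ≡ 18 (mod 20).

Only the converse holds.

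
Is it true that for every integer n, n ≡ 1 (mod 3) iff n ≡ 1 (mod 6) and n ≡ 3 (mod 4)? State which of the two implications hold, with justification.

Only the reverse direction holds.

(⇒) This fails: n = 1 gives 1 ≡ 1 (mod 3) but 1 ≡ 1 (mod 4), so the conjunction on the right does not hold.

(⇐) Conversely, if n ≡ 1 (mod 6) and n ≡ 3 (mod 4), then by the Chinese remainder theorem n ≡ 7 (mod 12). Since 7 ≡ 1 (mod 3) and 3 ∣ 12, we get n ≡ 1 (mod 3).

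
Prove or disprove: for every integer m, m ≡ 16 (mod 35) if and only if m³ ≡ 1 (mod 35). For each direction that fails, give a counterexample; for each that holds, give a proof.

(→) Suppose m ≡ 16 (mod 35). Write m = 35j + 16. Then (35j + 16)³ = 42875j³ + 58800j² + 26880j + 4096 = 35(1225j³ + 1680j² + 768j + 117) + 1, so m³ ≡ 1 (mod 35).

(←) This fails: take m = 1. Then 1³ = 1 ≡ 1 (mod 35), yet 1 ≡ 1 (mod 35), not 16.

The forward direction holds; the converse fails.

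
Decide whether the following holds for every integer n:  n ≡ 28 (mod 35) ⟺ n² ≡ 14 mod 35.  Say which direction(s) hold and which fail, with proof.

[⇒] Suppose n ≡ 28 (mod 35). Write n = 35j + 28. Then (35j + 28)² = 1225j² + 1960j + 784 = 35(35j² + 56j + 22) + 14, so n² ≡ 14 (mod 35).

[⇐] This fails: take n = 7. Then 7² = 49 ≡ 14 (mod 35), yet 7 ≡ 7 (mod 35), not 28.

Only the forward direction holds.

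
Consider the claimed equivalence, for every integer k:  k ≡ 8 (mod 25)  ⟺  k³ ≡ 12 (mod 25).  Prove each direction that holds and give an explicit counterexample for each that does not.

(→) Suppose k ≡ 8 (mod 25). Write k = 25j + 8. Then (25j + 8)³ = 15625j³ + 15000j² + 4800j + 512 = 25(625j³ + 600j² + 192j + 20) + 12, so k³ ≡ 12 (mod 25).

(←) Conversely, suppose k³ ≡ 12 (mod 25). The only residue r in {0, …, 24} with r³ ≡ 12 (mod 25) is r = 8, so k ≡ 8 (mod 25).

Both directions hold.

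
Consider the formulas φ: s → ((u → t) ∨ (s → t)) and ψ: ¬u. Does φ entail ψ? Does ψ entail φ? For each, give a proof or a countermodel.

Only the reverse direction holds.

(⟹) This fails. Under u = T, s = F, t = F, the left side is true but the right side is false.

(⟸) Assume the antecedent. If u is true, the antecedent cannot hold. If u is false, s → ((u → t) ∨ (s → t)) reduces to true regardless of the other variables. Either way s → ((u → t) ∨ (s → t)) holds.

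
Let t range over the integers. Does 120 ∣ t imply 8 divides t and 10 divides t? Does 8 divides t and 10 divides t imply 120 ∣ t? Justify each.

(⇒) holds; (⇐) fails.

(⟸) This fails: take t = 40. Both 8 ∣ 40 and 10 ∣ 40, yet 40 is not a multiple of 120 (since 40 = 0·120 + 40), so 120 ∤ 40.

(⟹) If 120 ∣ t, write t = 120q. Since 120 = 15·8, t = 8·(15q), so 8 ∣ t; and since 120 = 12·10, t = 10·(12q), so 10 ∣ t.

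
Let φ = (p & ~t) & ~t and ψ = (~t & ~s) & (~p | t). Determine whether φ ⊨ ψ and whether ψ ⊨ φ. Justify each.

Neither direction holds.

(→) This fails. Under p = T, t = F, s = F, the left side is true but the right side is false.

(←) This fails. Under p = F, t = F, s = F, the left side is false but the right side is true.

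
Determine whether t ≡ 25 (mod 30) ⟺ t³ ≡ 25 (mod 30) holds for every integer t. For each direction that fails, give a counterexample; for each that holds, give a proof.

(⟹) Suppose t ≡ 25 (mod 30). Write t = 30j + 25. Then (30j + 25)³ = 27000j³ + 67500j² + 56250j + 15625 = 30(900j³ + 2250j² + 1875j + 520) + 25, so t³ ≡ 25 (mod 30).

(⟸) Conversely, suppose t³ ≡ 25 (mod 30). The only residue r in {0, …, 29} with r³ ≡ 25 (mod 30) is r = 25, so t ≡ 25 (mod 30).

Equivalent; both directions hold.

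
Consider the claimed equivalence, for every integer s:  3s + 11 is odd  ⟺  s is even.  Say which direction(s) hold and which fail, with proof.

Forward direction. Suppose 3s + 11 is odd. Since 3 is odd, 3s and s have the same parity, so 3s + 11 ≡ s + 11 (mod 2). As 11 is odd, 3s + 11 is odd exactly when s is even. Thus s is even.

Converse. Suppose s is even; write s = 2j. Then 3s + 11 = 3·(2j) + 11 = 2·3j + 11, which is odd.

The biconditional holds.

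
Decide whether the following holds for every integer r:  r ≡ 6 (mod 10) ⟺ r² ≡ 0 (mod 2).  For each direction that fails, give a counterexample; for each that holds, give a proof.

Not equivalent: only (⇒) holds.

(→) Suppose r ≡ 6 (mod 10). Then r² ≡ 6² = 36 (mod 10), and since 2 ∣ 10, also r² ≡ 0 (mod 2).

(←) This fails: take r = 0. Then 0² = 0 ≡ 0 (mod 2), yet 0 ≡ 0 (mod 10), not 6.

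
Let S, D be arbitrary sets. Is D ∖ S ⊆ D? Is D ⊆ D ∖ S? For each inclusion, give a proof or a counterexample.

(⟹) Let x ∈ D ∖ S. Then x ∈ D and x ∉ S, from which x ∈ D.

(⟸) This inclusion fails. Take S = {1}, D = {1}; then 1 ∈ D but 1 ∉ D ∖ S.

Only the forward inclusion holds.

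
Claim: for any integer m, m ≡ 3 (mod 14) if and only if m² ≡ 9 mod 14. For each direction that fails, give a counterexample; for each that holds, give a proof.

Not equivalent: only (⇒) holds.

(⟹) Suppose m ≡ 3 (mod 14). Write m = 14j + 3. Then (14j + 3)² = 196j² + 84j + 9 = 14(14j² + 6j) + 9, so m² ≡ 9 (mod 14).

(⟸) This fails: take m = 11. Then 11² = 121 ≡ 9 (mod 14), yet 11 ≡ 11 (mod 14), not 3.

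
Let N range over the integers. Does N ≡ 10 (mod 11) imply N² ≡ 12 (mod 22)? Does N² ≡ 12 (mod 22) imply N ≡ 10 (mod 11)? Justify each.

(⇒) This fails: take N = 21. Then 21 ≡ 10 (mod 11), but 21² = 441 ≡ 1 (mod 22), not 12.

(⇐) This fails: take N = 12. Then 12² = 144 ≡ 12 (mod 22), yet 12 ≡ 1 (mod 11), not 10.

Both directions fail.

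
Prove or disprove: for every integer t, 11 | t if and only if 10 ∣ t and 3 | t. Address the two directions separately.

Neither direction holds.

(⇒) This fails: take t = 11. Certainly 11 ∣ 11, but 10 ∤ 11.

(⇐) This fails: take t = 30. Both 10 ∣ 30 and 3 ∣ 30, yet 30 is not a multiple of 11 (since 30 = 2·11 + 8), so 11 ∤ 30.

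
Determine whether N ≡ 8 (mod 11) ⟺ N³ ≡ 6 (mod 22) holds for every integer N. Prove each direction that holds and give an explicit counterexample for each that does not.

[⇐] The residues r modulo 22 with r³ ≡ 6 (mod 22) are exactly {8}, and each is ≡ 8 (mod 11).

[⇒] This fails: take N = 19. Then 19 ≡ 8 (mod 11), but 19³ = 6859 ≡ 17 (mod 22), not 6.

Not equivalent: only (⇐) holds.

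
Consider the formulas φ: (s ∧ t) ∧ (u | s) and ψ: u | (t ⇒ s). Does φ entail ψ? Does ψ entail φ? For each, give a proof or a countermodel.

Converse. This fails. Under t = F, s = F, u = F, the left side is false but the right side is true.

Forward direction. Assume the antecedent. If t is true, the antecedent forces (t = T, s = T, u = F) or (t = T, s = T, u = T), and u | (t ⇒ s) holds there. If t is false, the antecedent cannot hold. Either way u | (t ⇒ s) holds.

Not equivalent: only (⇒) holds.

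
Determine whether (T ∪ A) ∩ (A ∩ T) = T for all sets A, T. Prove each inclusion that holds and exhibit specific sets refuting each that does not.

Only the forward inclusion holds.

(⟹) Let x ∈ (T ∪ A) ∩ (A ∩ T). Then x ∈ A ∩ T, from which x ∈ T.

(⟸) This inclusion fails. Take A = ∅, T = {1}; then 1 ∈ T but 1 ∉ (T ∪ A) ∩ (A ∩ T).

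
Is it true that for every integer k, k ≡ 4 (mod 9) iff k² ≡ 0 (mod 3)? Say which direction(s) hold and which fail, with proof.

(⇒) This fails: take k = 4. Then 4 ≡ 4 (mod 9), but 4² = 16 ≡ 1 (mod 3), not 0.

(⇐) This fails: take k = 0. Then 0² = 0 ≡ 0 (mod 3), yet 0 ≡ 0 (mod 9), not 4.

Neither implication holds.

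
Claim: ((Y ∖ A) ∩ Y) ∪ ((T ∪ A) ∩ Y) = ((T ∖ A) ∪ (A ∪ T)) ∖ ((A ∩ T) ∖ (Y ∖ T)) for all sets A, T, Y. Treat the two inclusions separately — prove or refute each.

(⊆) fails and (⊇) fails.

(⊆) This inclusion fails. Take A = ∅, T = ∅, Y = {1}; then 1 ∈ ((Y ∖ A) ∩ Y) ∪ ((T ∪ A) ∩ Y) but 1 ∉ ((T ∖ A) ∪ (A ∪ T)) ∖ ((A ∩ T) ∖ (Y ∖ T)).

(⊇) This inclusion fails. Take A = {1}, T = ∅, Y = ∅; then 1 ∈ ((T ∖ A) ∪ (A ∪ T)) ∖ ((A ∩ T) ∖ (Y ∖ T)) but 1 ∉ ((Y ∖ A) ∩ Y) ∪ ((T ∪ A) ∩ Y).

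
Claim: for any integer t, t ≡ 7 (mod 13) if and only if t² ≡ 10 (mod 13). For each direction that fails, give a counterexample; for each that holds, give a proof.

(⟹) Suppose t ≡ 7 (mod 13). Write t = 13j + 7. Then (13j + 7)² = 169j² + 182j + 49 = 13(13j² + 14j + 3) + 10, so t² ≡ 10 (mod 13).

(⟸) This fails: take t = 6. Then 6² = 36 ≡ 10 (mod 13), yet 6 ≡ 6 (mod 13), not 7.

Only the forward direction holds.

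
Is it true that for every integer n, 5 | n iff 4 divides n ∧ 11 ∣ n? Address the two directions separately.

(⇒) fails and (⇐) fails.

[⇒] This fails: take n = 5. Certainly 5 ∣ 5, but 4 ∤ 5.

[⇐] This fails: take n = 44. Both 4 ∣ 44 and 11 ∣ 44, yet 44 is not a multiple of 5 (since 44 = 8·5 + 4), so 5 ∤ 44.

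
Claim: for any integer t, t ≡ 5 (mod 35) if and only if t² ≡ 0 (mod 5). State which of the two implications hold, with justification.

Only the forward implication holds.

(⇐) This fails: take t = 0. Then 0² = 0 ≡ 0 (mod 5), yet 0 ≡ 0 (mod 35), not 5.

(⇒) Suppose t ≡ 5 (mod 35). Then t² ≡ 5² = 25 (mod 35), and since 5 ∣ 35, also t² ≡ 0 (mod 5).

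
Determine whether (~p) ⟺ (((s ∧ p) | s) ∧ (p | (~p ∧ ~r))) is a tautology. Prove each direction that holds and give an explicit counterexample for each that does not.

Both directions fail.

(⟹) This fails. Under s = F, r = F, p = F, the left side is true but the right side is false.

(⟸) This fails. Under s = T, r = F, p = T, the left side is false but the right side is true.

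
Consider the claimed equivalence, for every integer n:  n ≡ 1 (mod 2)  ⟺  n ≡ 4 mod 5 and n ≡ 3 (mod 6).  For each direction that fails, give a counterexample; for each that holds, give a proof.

(⇐) If n ≡ 4 (mod 5) and n ≡ 3 (mod 6), then by the Chinese remainder theorem n ≡ 9 (mod 30). Since 9 ≡ 1 (mod 2) and 2 ∣ 30, we get n ≡ 1 (mod 2).

(⇒) This fails: n = 1 gives 1 ≡ 1 (mod 2) but 1 ≡ 1 (mod 5), so the conjunction on the right does not hold.

Only the converse holds.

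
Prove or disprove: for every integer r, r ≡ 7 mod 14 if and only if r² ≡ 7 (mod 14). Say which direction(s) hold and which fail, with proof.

The biconditional holds.

(⇒) Suppose r ≡ 7 mod 14. Write r = 14j + 7. Then (14j + 7)² = 196j² + 196j + 49 = 14(14j² + 14j + 3) + 7, so r² ≡ 7 (mod 14).

(⇐) Conversely, suppose r² ≡ 7 (mod 14). The only residue r in {0, …, 13} with r² ≡ 7 (mod 14) is r = 7, so r ≡ 7 (mod 14).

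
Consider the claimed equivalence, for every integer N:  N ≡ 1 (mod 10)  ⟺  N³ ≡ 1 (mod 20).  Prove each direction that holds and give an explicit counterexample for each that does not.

(⟸) The residues r modulo 20 with r³ ≡ 1 (mod 20) are exactly {1}, and each is ≡ 1 (mod 10).

(⟹) This fails: take N = 11. Then 11 ≡ 1 (mod 10), but 11³ = 1331 ≡ 11 (mod 20), not 1.

Only the reverse direction holds.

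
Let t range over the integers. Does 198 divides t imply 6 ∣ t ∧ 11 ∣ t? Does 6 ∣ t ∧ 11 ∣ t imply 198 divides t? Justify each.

Not equivalent: only (⇒) holds.

(→) If 198 ∣ t, write t = 198q. Since 198 = 33·6, t = 6·(33q), so 6 ∣ t; and since 198 = 18·11, t = 11·(18q), so 11 ∣ t.

(←) This fails: take t = 66. Both 6 ∣ 66 and 11 ∣ 66, yet 66 is not a multiple of 198 (since 66 = 0·198 + 66), so 198 ∤ 66.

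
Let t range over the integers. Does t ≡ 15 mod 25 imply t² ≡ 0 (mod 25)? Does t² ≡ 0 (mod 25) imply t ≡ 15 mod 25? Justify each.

(⇒) holds; (⇐) fails.

(→) Suppose t ≡ 15 mod 25. Write t = 25j + 15. Then (25j + 15)² = 625j² + 750j + 225 = 25(25j² + 30j + 9) + 0, so t² ≡ 0 (mod 25).

(←) This fails: take t = 0. Then 0² = 0 ≡ 0 (mod 25), yet 0 ≡ 0 (mod 25), not 15.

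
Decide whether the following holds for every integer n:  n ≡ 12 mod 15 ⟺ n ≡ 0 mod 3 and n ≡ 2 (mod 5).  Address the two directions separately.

The biconditional holds.

(⇒) Suppose n ≡ 12 (mod 15); write n = 15j + 12. Since 3 ∣ 15, reducing mod 3 gives n ≡ 12 ≡ 0 (mod 3); since 5 ∣ 15, reducing mod 5 gives n ≡ 12 ≡ 2 (mod 5).

(⇐) Conversely, if n ≡ 0 (mod 3) and n ≡ 2 (mod 5), then by the Chinese remainder theorem n ≡ 12 (mod 15). This is exactly n ≡ 12 (mod 15).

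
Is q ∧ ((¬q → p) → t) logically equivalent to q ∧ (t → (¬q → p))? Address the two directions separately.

[⇒] Assume the antecedent. If p is true, the antecedent forces (p = T, t = T, q = T), and q ∧ (t → (¬q → p)) holds there. If p is false, the antecedent forces (p = F, t = T, q = T), and q ∧ (t → (¬q → p)) holds there. Either way q ∧ (t → (¬q → p)) holds.

[⇐] This fails. Under p = F, t = F, q = T, the left side is false but the right side is true.

The forward direction holds; the converse fails.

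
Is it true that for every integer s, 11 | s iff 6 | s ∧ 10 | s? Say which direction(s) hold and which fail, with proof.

Forward direction. This fails: take s = 11. Certainly 11 ∣ 11, but 6 ∤ 11.

Converse. This fails: take s = 30. Both 6 ∣ 30 and 10 ∣ 30, yet 30 is not a multiple of 11 (since 30 = 2·11 + 8), so 11 ∤ 30.

Neither implication holds.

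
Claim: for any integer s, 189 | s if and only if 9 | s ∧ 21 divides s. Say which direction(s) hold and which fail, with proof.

(⟹) If 189 ∣ s, write s = 189q. Since 189 = 21·9, s = 9·(21q), so 9 ∣ s; and since 189 = 9·21, s = 21·(9q), so 21 ∣ s.

(⟸) This fails: take s = 63. Both 9 ∣ 63 and 21 ∣ 63, yet 63 is not a multiple of 189 (since 63 = 0·189 + 63), so 189 ∤ 63.

Only the forward implication holds.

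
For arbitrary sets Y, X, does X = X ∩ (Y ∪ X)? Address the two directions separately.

Forward inclusion. Let x ∈ X. Then either x ∈ X and x ∉ Y; or x ∈ Y ∩ X. In each case x ∈ X ∩ (Y ∪ X), so X ⊆ X ∩ (Y ∪ X).

Reverse inclusion. Let x ∈ X ∩ (Y ∪ X). Then either x ∈ X and x ∉ Y; or x ∈ Y ∩ X. In each case x ∈ X, so X ∩ (Y ∪ X) ⊆ X.

The two sets are equal.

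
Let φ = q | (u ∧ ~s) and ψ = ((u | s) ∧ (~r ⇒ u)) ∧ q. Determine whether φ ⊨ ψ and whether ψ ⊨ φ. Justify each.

(→) This fails. Under r = F, s = F, q = T, u = F, the left side is true but the right side is false.

(←) Assume the antecedent. If q is true, q | (u ∧ ~s) reduces to true regardless of the other variables. If q is false, the antecedent cannot hold. Either way q | (u ∧ ~s) holds.

The forward direction fails; the converse holds.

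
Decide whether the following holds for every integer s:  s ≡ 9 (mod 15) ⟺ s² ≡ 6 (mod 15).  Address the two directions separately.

(⇒) Suppose s ≡ 9 (mod 15). Write s = 15j + 9. Then (15j + 9)² = 225j² + 270j + 81 = 15(15j² + 18j + 5) + 6, so s² ≡ 6 (mod 15).

(⇐) This fails: take s = 6. Then 6² = 36 ≡ 6 (mod 15), yet 6 ≡ 6 (mod 15), not 9.

The forward direction holds; the converse fails.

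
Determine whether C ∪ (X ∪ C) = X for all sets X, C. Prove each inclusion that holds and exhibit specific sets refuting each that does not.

(⊆) This inclusion fails. Take X = ∅, C = {1}; then 1 ∈ C ∪ (X ∪ C) but 1 ∉ X.

(⊇) Let x ∈ X. Then either x ∈ X and x ∉ C; or x ∈ X ∩ C. In each case x ∈ C ∪ (X ∪ C), so X ⊆ C ∪ (X ∪ C).

The sets are not equal: only the reverse inclusion holds.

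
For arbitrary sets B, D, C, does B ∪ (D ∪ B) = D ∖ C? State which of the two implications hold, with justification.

Reverse inclusion. Let x ∈ D ∖ C. Then either x ∈ D and x ∉ B, C; or x ∈ B ∩ D and x ∉ C. In each case x ∈ B ∪ (D ∪ B), so D ∖ C ⊆ B ∪ (D ∪ B).

Forward inclusion. This inclusion fails. Take B = {1}, D = ∅, C = ∅; then 1 ∈ B ∪ (D ∪ B) but 1 ∉ D ∖ C.

The sets are not equal: only the reverse inclusion holds.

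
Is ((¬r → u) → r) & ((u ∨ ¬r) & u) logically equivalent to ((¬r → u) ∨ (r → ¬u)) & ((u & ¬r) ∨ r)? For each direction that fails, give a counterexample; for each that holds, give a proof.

Converse. This fails. Under r = T, u = F, the left side is false but the right side is true.

Forward direction. Assume the antecedent. If r is true, the consequent reduces to true regardless of the other variables. If r is false, the antecedent cannot hold. Either way the consequent holds.

(⇒) holds; (⇐) fails.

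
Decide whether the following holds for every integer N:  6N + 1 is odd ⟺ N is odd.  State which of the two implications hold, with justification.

Forward direction. This fails: take N = 4. Then 6N + 1 = 25, which is odd, yet N = 4 is even, not odd.

Converse. Suppose N is odd. Since 6 is even, 6N is even for every N, so 6N + 1 has the same parity as 1, which is odd. Hence 6N + 1 is odd.

The forward direction fails; the converse holds.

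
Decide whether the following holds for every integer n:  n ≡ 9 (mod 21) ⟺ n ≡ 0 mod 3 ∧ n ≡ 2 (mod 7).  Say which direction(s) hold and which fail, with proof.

Forward direction. Suppose n ≡ 9 (mod 21); write n = 21j + 9. Since 3 ∣ 21, reducing mod 3 gives n ≡ 9 ≡ 0 (mod 3); since 7 ∣ 21, reducing mod 7 gives n ≡ 9 ≡ 2 (mod 7).

Converse. If n ≡ 0 (mod 3) and n ≡ 2 (mod 7), then by the Chinese remainder theorem n ≡ 9 (mod 21). This is exactly n ≡ 9 (mod 21).

The biconditional holds.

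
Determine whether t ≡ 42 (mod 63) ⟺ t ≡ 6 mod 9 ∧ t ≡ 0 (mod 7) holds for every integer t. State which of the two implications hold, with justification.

Both directions hold; the statement is true.

Forward direction. Suppose t ≡ 42 (mod 63); write t = 63j + 42. Since 9 ∣ 63, reducing mod 9 gives t ≡ 42 ≡ 6 (mod 9); since 7 ∣ 63, reducing mod 7 gives t ≡ 42 ≡ 0 (mod 7).

Converse. If t ≡ 6 (mod 9) and t ≡ 0 (mod 7), then by the Chinese remainder theorem t ≡ 42 (mod 63). This is exactly t ≡ 42 (mod 63).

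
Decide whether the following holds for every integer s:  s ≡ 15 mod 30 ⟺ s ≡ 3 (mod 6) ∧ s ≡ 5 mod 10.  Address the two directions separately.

Both directions hold.

(⟸) If s ≡ 3 (mod 6) and s ≡ 5 (mod 10), then by the Chinese remainder theorem s ≡ 15 (mod 30). This is exactly s ≡ 15 (mod 30).

(⟹) Suppose s ≡ 15 (mod 30); write s = 30j + 15. Since 6 ∣ 30, reducing mod 6 gives s ≡ 15 ≡ 3 (mod 6); since 10 ∣ 30, reducing mod 10 gives s ≡ 15 ≡ 5 (mod 10).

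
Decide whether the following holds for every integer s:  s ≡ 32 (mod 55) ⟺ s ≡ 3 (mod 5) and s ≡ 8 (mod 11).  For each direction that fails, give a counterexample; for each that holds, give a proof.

Neither implication holds.

(⇒) This fails: s = 32 gives 32 ≡ 32 (mod 55) but 32 ≡ 2 (mod 5), so the conjunction on the right does not hold.

(⇐) This fails: s = 8 satisfies both congruences on the right (8 ≡ 3 mod 5 and 8 ≡ 8 mod 11) yet 8 ≡ 8 (mod 55), not 32.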